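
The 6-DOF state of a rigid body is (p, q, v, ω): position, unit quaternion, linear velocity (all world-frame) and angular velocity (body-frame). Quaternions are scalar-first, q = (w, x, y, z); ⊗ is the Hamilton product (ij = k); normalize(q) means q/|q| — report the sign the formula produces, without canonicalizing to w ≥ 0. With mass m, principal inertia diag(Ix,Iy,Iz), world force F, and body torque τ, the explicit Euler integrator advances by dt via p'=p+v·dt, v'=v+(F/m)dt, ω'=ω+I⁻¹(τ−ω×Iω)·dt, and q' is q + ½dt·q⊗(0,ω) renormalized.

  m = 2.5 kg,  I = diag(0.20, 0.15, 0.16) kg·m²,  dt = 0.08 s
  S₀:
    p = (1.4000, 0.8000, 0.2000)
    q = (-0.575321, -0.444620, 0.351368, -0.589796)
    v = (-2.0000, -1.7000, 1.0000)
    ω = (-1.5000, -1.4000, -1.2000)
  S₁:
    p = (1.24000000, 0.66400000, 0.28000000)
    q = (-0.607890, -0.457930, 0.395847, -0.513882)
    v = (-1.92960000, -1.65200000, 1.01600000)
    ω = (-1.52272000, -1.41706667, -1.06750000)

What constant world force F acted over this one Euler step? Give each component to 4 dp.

v₁ − v₀ = (0.07040000, 0.04800000, 0.01600000)
applied force F = (2.2000, 1.5000, 0.5000)

F = (2.2000, 1.5000, 0.5000)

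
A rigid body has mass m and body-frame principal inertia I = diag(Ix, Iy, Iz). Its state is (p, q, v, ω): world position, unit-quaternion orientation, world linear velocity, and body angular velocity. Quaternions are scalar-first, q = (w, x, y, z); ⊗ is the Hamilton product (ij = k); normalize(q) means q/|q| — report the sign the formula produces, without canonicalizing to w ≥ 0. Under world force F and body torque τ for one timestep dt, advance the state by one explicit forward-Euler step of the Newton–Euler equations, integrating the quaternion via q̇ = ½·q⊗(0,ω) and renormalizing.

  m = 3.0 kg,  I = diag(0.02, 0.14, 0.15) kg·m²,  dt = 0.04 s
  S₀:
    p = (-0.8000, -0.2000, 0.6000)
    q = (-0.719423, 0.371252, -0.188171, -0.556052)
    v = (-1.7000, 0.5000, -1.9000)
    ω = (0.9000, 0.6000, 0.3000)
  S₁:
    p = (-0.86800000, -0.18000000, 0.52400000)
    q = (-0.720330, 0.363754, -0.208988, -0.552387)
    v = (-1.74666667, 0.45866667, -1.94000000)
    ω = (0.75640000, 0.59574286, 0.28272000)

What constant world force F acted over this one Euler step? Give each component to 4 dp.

F = (-3.5000, -3.1000, -3.0000)

velocity change Δv = (-0.04666667, -0.04133333, -0.04000000)
applied force F = (-3.5000, -3.1000, -3.0000)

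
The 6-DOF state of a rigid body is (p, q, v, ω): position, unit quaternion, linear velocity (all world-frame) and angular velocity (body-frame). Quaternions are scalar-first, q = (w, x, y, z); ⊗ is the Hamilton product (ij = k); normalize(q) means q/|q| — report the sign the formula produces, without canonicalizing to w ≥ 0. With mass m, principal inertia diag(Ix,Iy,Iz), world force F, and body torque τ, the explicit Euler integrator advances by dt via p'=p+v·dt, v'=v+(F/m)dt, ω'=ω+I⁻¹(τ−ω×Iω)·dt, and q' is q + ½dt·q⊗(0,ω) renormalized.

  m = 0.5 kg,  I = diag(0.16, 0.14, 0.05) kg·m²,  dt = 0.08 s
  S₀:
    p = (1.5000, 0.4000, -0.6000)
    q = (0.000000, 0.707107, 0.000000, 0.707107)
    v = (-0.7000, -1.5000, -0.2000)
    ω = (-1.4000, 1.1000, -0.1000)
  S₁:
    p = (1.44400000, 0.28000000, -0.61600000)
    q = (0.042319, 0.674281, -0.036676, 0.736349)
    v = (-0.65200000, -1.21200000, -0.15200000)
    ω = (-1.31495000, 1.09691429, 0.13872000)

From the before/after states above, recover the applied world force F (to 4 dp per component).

F = (0.3000, 1.8000, 0.3000)

velocity change Δv = (0.04800000, 0.28800000, 0.04800000)
F = m·Δv/dt = (0.3000, 1.8000, 0.3000)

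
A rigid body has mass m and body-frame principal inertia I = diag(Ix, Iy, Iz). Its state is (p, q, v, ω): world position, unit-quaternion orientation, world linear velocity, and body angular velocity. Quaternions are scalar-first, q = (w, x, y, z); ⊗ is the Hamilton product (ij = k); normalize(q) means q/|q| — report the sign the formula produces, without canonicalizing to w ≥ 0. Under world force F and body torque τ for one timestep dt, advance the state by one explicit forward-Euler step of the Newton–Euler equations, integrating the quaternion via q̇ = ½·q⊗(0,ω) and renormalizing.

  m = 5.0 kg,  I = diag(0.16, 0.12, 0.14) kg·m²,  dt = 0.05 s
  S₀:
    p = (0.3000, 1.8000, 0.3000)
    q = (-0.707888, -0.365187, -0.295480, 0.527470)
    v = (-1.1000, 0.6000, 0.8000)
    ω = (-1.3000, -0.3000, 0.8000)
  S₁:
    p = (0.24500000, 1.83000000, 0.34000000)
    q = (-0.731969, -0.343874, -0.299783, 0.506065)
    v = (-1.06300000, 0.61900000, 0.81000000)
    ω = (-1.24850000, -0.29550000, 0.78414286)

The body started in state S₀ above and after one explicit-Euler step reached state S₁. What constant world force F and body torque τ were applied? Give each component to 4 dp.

rate change Δω = (0.05150000, 0.00450000, -0.01585714)
applied torque τ = (0.1600, -0.0100, -0.0600)
velocity change Δv = (0.03700000, 0.01900000, 0.01000000)
applied force F = (3.7000, 1.9000, 1.0000)

F = (3.7000, 1.9000, 1.0000)
τ = (0.1600, -0.0100, -0.0600)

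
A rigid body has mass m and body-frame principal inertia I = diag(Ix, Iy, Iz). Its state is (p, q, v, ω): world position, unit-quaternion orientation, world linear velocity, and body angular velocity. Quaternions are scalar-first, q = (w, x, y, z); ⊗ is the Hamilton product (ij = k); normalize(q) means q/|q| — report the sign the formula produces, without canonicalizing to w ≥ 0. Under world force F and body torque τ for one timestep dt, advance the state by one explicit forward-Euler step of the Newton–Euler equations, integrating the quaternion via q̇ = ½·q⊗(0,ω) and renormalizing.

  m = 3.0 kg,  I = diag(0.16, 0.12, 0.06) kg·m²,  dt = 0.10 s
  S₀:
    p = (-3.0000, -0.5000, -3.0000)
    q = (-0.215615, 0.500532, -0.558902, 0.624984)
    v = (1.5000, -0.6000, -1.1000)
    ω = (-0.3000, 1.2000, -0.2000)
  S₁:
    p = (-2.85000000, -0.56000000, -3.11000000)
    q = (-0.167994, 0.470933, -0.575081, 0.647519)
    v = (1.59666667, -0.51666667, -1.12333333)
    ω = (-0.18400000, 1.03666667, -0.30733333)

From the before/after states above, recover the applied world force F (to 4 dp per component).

v₁ − v₀ = (0.09666667, 0.08333333, -0.02333333)
m·(v₁−v₀)/dt = (2.9000, 2.5000, -0.7000)

F = (2.9000, 2.5000, -0.7000)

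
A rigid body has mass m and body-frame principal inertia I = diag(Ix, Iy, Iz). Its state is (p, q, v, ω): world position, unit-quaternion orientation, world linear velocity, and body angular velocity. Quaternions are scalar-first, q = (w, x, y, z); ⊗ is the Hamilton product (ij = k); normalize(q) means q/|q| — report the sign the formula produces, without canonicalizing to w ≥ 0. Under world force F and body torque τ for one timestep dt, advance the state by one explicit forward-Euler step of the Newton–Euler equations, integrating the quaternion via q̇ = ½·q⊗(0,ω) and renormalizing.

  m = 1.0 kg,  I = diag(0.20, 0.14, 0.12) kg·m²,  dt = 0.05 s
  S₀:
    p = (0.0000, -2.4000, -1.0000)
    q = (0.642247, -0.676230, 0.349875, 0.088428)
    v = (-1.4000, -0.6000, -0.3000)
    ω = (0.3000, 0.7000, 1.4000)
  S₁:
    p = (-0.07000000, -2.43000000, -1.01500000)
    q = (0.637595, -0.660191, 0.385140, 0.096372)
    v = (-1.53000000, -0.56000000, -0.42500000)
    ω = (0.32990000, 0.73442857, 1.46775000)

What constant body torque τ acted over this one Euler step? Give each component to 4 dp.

Δω = ω₁−ω₀ = (0.02990000, 0.03442857, 0.06775000)
gyro term ω₀×Iω₀ = (-0.0196, 0.0336, -0.0126)
τ = I·(Δω/dt) + ω₀×(Iω₀) = (0.1000, 0.1300, 0.1500)

τ = (0.1000, 0.1300, 0.1500)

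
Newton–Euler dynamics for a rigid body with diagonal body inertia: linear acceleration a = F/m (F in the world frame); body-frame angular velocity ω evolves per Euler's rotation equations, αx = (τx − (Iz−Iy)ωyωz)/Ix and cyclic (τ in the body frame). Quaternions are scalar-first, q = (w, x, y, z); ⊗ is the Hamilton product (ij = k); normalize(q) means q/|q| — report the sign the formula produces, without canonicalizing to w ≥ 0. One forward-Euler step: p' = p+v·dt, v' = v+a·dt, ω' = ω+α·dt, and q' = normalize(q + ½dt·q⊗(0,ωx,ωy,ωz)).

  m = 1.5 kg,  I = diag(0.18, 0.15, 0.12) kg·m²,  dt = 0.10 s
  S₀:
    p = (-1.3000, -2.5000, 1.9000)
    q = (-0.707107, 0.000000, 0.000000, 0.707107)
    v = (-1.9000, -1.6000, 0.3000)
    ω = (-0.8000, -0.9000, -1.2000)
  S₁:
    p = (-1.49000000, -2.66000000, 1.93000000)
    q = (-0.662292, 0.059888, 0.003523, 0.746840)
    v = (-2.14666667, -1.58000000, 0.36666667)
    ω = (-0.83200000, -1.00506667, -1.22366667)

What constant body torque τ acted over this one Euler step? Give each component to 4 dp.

τ = (-0.0900, -0.1000, -0.0500)

Δω = ω₁−ω₀ = (-0.03200000, -0.10506667, -0.02366667)
gyro term ω₀×Iω₀ = (-0.0324, 0.0576, -0.0216)
I·α + gyro = (-0.0900, -0.1000, -0.0500)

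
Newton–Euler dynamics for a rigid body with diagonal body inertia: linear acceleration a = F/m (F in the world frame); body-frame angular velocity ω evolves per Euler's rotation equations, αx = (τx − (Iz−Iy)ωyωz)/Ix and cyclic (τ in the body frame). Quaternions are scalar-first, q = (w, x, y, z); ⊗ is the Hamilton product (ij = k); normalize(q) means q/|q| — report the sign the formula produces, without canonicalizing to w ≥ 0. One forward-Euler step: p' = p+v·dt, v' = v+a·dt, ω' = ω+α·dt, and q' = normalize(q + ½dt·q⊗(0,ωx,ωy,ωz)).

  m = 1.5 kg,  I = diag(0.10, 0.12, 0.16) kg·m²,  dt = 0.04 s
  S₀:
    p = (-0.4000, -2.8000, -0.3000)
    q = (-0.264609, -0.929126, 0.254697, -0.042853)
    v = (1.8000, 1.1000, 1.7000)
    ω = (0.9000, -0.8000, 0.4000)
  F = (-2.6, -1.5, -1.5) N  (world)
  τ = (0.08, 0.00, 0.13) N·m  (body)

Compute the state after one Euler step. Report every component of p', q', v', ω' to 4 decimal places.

linear accel F/m = (-1.7333, -1.0000, -1.0000)
p' = p + v·dt = (-0.3280, -2.7560, -0.2320)
v' = v + a·dt = (1.7307, 1.0600, 1.6600)
gyro term ω×Iω = (-0.0128, -0.0216, -0.0144)
angular accel α = (0.9280, 0.1800, 0.9025)
new body rate ω' = (0.9371, -0.7928, 0.4361)
Hamilton product q⊗(0,ω) = (1.0571122, -0.1705517, 0.5447699, 0.4082299)
q' = normalize(q + ½dt·q⊗(0,ω)) = (-0.2434, -0.9322, 0.2655, -0.0347)

p' = (-0.3280, -2.7560, -0.2320)
q' = (-0.2434, -0.9322, 0.2655, -0.0347)
v' = (1.7307, 1.0600, 1.6600)
ω' = (0.9371, -0.7928, 0.4361)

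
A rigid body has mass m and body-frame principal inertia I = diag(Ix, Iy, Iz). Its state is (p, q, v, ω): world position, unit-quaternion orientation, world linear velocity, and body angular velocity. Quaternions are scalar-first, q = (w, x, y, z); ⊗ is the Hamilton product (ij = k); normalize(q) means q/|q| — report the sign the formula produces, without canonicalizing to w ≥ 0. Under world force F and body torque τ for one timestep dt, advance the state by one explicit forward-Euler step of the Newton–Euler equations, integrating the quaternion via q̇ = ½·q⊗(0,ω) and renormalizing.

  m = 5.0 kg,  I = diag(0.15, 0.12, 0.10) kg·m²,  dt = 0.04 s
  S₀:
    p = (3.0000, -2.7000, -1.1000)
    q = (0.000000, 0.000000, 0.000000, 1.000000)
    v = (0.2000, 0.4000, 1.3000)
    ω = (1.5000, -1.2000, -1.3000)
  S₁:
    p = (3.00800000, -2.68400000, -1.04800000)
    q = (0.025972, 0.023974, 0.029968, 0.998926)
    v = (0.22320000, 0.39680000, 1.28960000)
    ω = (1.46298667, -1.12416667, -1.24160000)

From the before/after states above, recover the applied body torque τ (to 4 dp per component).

Δω = ω₁−ω₀ = (-0.03701333, 0.07583333, 0.05840000)
ω₀×(Iω₀) = (-0.0312, -0.0975, 0.0540)
applied torque τ = (-0.1700, 0.1300, 0.2000)

τ = (-0.1700, 0.1300, 0.2000)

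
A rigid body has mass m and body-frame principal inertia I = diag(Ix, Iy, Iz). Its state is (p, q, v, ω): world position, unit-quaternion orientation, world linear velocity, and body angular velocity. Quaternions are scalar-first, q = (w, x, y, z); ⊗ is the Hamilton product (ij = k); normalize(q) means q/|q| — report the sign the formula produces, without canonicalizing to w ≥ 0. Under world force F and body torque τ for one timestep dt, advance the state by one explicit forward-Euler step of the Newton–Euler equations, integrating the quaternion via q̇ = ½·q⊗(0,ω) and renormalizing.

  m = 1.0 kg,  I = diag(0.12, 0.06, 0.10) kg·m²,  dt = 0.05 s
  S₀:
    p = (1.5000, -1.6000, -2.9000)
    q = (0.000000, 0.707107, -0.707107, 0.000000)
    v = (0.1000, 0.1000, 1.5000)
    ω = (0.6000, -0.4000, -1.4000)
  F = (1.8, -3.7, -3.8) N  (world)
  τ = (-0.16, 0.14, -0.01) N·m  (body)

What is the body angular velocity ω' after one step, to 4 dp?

α = I⁻¹(τ − ω×Iω) = (-1.5200, 2.6133, -0.2440)
ω' = ω + α·dt = (0.5240, -0.2693, -1.4122)

ω' = (0.5240, -0.2693, -1.4122)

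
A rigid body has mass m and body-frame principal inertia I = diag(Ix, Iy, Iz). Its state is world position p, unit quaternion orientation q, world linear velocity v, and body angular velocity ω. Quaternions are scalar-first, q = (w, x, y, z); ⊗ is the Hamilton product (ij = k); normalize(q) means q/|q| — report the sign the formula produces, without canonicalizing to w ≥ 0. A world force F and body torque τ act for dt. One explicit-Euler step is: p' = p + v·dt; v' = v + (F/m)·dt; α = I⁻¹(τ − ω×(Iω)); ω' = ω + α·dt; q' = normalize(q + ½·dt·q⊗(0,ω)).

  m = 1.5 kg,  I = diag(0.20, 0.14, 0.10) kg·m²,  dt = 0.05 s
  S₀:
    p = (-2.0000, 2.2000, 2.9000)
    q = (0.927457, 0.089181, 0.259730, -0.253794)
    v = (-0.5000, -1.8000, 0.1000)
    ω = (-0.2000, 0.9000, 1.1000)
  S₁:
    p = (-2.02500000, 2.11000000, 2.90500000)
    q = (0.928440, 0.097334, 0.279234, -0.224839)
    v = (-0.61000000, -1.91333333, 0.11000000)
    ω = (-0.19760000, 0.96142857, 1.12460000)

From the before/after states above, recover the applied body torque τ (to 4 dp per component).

τ = (-0.0300, 0.1500, 0.0600)

Δω = ω₁−ω₀ = (0.00240000, 0.06142857, 0.02460000)
ω₀×(Iω₀) = (-0.0396, -0.0220, 0.0108)
I·α + gyro = (-0.0300, 0.1500, 0.0600)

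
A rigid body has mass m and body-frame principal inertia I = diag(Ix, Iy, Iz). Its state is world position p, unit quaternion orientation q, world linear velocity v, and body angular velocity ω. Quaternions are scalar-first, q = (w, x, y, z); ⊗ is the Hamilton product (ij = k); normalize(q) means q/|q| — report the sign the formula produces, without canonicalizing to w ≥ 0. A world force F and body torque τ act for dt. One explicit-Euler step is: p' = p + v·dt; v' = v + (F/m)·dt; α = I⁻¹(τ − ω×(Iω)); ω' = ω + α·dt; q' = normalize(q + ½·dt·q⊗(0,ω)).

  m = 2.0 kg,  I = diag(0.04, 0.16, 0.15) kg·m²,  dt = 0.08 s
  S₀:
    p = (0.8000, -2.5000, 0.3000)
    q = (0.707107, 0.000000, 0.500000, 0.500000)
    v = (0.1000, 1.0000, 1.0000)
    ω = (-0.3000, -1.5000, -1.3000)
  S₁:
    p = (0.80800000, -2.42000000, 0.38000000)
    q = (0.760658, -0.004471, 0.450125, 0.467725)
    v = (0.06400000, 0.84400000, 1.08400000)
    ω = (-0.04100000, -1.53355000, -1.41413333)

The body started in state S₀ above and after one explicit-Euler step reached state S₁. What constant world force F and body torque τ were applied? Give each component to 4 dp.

rate change Δω = (0.25900000, -0.03355000, -0.11413333)
ω₀×(Iω₀) = (-0.0195, -0.0429, 0.0540)
τ = I·(Δω/dt) + ω₀×(Iω₀) = (0.1100, -0.1100, -0.1600)
velocity change Δv = (-0.03600000, -0.15600000, 0.08400000)
F = m·Δv/dt = (-0.9000, -3.9000, 2.1000)

F = (-0.9000, -3.9000, 2.1000)
τ = (0.1100, -0.1100, -0.1600)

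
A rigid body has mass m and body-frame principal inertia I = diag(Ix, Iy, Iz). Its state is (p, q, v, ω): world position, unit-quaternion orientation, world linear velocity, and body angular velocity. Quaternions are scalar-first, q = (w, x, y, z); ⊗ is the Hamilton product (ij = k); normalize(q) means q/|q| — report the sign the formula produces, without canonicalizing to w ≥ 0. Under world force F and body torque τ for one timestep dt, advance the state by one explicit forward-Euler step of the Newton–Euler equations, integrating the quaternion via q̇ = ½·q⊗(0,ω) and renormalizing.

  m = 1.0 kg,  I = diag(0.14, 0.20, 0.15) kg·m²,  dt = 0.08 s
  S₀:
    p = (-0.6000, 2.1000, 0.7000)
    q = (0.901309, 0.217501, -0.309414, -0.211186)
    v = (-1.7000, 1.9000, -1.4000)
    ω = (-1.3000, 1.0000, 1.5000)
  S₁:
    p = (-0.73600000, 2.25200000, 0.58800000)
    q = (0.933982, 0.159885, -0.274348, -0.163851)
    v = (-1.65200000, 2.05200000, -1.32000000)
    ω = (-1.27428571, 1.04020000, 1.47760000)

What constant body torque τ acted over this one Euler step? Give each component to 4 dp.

τ = (-0.0300, 0.1200, -0.1200)

ω₁ − ω₀ = (0.02571429, 0.04020000, -0.02240000)
τ = I·(Δω/dt) + ω₀×(Iω₀) = (-0.0300, 0.1200, -0.1200)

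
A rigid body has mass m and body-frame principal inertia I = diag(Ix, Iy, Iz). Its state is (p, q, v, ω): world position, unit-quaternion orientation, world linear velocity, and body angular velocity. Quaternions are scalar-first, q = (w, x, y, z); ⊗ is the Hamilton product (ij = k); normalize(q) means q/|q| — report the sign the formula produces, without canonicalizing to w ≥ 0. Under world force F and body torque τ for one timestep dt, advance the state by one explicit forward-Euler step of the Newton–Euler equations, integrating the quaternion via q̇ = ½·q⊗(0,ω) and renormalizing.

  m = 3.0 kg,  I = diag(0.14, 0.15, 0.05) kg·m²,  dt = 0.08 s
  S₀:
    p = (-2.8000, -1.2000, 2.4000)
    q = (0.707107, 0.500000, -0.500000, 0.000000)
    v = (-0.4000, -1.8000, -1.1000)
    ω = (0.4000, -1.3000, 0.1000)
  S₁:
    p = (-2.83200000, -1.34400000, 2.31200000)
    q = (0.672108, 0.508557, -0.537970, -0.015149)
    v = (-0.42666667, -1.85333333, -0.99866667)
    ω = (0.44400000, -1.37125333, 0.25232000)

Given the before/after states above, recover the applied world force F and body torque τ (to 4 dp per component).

v₁ − v₀ = (-0.02666667, -0.05333333, 0.10133333)
applied force F = (-1.0000, -2.0000, 3.8000)
Δω = ω₁−ω₀ = (0.04400000, -0.07125333, 0.15232000)
gyro term ω₀×Iω₀ = (0.0130, 0.0036, -0.0052)
τ = I·(Δω/dt) + ω₀×(Iω₀) = (0.0900, -0.1300, 0.0900)

F = (-1.0000, -2.0000, 3.8000)
τ = (0.0900, -0.1300, 0.0900)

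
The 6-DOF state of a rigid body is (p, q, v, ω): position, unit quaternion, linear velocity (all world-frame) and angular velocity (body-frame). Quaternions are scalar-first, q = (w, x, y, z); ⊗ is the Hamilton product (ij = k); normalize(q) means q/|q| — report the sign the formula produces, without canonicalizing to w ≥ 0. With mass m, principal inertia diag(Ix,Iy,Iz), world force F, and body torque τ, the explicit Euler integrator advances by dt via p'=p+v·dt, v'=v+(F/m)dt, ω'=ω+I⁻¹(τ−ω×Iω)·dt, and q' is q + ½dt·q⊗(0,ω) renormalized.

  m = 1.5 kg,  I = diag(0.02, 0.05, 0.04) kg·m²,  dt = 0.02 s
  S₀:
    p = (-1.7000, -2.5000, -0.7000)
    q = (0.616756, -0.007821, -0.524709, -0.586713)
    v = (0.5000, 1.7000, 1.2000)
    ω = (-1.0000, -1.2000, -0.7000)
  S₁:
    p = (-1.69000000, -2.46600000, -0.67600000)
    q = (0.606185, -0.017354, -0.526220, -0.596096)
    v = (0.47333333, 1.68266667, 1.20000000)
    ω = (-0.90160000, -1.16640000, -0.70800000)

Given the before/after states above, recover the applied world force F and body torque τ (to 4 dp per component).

Δv = v₁−v₀ = (-0.02666667, -0.01733333, 0.00000000)
applied force F = (-2.0000, -1.3000, 0.0000)
Δω = ω₁−ω₀ = (0.09840000, 0.03360000, -0.00800000)
applied torque τ = (0.0900, 0.0700, 0.0200)

F = (-2.0000, -1.3000, 0.0000)
τ = (0.0900, 0.0700, 0.0200)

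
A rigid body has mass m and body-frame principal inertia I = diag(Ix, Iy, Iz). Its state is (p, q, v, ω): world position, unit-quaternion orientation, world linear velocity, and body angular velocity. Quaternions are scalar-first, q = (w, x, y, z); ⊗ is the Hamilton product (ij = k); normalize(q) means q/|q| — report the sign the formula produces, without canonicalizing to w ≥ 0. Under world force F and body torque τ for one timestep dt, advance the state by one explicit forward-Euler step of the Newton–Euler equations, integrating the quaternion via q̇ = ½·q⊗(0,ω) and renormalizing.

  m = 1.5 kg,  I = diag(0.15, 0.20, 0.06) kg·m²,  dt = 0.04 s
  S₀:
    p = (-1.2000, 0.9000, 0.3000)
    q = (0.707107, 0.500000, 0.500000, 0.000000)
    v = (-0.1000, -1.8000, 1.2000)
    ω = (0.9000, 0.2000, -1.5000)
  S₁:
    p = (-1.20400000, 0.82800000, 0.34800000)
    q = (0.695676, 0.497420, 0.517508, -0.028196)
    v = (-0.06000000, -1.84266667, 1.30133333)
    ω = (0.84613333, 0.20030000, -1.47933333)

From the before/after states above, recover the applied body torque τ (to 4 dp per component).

ω₁ − ω₀ = (-0.05386667, 0.00030000, 0.02066667)
applied torque τ = (-0.1600, -0.1200, 0.0400)

τ = (-0.1600, -0.1200, 0.0400)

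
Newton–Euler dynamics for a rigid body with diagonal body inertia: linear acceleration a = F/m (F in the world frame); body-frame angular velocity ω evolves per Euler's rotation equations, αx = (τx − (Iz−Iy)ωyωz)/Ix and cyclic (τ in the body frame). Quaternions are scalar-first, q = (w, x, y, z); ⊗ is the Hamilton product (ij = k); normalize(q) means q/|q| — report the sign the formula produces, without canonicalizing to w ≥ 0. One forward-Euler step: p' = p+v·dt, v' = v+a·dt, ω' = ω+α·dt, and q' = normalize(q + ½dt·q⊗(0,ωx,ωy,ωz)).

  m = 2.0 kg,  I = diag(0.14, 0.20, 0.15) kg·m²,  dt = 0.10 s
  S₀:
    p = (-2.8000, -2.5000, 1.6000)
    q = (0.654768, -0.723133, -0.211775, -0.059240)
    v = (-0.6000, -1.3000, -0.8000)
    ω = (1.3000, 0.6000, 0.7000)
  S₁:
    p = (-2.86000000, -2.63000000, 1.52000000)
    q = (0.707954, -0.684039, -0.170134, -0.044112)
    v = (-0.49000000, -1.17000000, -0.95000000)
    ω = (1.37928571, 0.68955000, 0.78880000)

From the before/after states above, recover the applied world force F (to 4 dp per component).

velocity change Δv = (0.11000000, 0.13000000, -0.15000000)
applied force F = (2.2000, 2.6000, -3.0000)

F = (2.2000, 2.6000, -3.0000)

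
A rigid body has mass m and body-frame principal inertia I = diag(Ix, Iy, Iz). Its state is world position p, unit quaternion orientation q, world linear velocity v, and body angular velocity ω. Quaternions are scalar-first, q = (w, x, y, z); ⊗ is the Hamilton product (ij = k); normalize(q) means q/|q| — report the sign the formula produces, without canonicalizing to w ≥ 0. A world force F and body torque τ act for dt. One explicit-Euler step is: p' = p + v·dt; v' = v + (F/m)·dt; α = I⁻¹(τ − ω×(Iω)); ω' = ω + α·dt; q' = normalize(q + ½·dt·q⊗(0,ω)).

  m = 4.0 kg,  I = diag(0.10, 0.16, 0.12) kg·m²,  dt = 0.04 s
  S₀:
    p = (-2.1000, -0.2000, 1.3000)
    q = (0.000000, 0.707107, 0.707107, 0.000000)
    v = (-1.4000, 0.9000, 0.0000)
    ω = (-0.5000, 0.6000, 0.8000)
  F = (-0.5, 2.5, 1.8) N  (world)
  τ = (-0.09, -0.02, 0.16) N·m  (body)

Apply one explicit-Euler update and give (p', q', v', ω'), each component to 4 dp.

ω×(Iω) gyroscopic = (-0.0192, 0.0080, -0.0180)
α = I⁻¹(τ − ω×Iω) = (-0.7080, -0.1750, 1.4833)
new body rate ω' = (-0.5283, 0.5930, 0.8593)
q⊗(0,ω) = (-0.0707107, 0.5656856, -0.5656856, 0.7778177)
q + ½dt·q⊗(0,ω), renormalized = (-0.0014, 0.7182, 0.6956, 0.0156)
linear accel F/m = (-0.1250, 0.6250, 0.4500)
new position p' = (-2.1560, -0.1640, 1.3000)
v + (F/m)dt = (-1.4050, 0.9250, 0.0180)

p' = (-2.1560, -0.1640, 1.3000)
q' = (-0.0014, 0.7182, 0.6956, 0.0156)
v' = (-1.4050, 0.9250, 0.0180)
ω' = (-0.5283, 0.5930, 0.8593)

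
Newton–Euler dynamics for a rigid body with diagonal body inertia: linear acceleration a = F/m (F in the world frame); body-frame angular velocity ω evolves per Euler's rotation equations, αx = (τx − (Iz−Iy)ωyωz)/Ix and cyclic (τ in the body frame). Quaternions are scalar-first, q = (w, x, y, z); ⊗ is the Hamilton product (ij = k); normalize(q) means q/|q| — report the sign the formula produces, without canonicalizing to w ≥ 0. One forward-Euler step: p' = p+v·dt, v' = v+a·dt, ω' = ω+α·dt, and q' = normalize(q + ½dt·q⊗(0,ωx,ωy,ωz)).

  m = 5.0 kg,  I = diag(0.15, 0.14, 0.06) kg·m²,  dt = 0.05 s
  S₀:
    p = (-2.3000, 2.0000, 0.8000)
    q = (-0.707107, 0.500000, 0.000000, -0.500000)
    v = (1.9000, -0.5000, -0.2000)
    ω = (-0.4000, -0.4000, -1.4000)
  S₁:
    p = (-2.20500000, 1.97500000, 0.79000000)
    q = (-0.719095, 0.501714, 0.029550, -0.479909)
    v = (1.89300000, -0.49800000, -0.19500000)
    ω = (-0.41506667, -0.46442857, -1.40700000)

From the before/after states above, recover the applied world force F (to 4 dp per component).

F = (-0.7000, 0.2000, 0.5000)

Δv = v₁−v₀ = (-0.00700000, 0.00200000, 0.00500000)
F = m·Δv/dt = (-0.7000, 0.2000, 0.5000)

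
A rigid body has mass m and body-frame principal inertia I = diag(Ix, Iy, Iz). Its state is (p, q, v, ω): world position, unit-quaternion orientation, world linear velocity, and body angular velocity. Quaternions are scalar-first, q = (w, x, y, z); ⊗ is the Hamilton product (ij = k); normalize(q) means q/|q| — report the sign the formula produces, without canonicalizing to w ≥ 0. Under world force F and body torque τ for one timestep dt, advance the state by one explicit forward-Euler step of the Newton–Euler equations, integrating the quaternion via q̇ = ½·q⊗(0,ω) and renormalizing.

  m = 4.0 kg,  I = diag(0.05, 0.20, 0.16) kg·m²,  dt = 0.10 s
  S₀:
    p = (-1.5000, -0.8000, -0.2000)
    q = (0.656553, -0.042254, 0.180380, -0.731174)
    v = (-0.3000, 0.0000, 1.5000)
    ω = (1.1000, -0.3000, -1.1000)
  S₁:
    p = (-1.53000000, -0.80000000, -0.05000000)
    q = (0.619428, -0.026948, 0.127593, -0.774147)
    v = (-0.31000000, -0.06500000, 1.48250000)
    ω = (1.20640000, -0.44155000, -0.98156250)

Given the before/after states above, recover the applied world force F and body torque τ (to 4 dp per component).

F = (-0.4000, -2.6000, -0.7000)
τ = (0.0400, -0.1500, 0.1400)

Δv = v₁−v₀ = (-0.01000000, -0.06500000, -0.01750000)
F = m·Δv/dt = (-0.4000, -2.6000, -0.7000)
rate change Δω = (0.10640000, -0.14155000, 0.11843750)
ω₀×(Iω₀) = (-0.0132, 0.1331, -0.0495)
τ = I·(Δω/dt) + ω₀×(Iω₀) = (0.0400, -0.1500, 0.1400)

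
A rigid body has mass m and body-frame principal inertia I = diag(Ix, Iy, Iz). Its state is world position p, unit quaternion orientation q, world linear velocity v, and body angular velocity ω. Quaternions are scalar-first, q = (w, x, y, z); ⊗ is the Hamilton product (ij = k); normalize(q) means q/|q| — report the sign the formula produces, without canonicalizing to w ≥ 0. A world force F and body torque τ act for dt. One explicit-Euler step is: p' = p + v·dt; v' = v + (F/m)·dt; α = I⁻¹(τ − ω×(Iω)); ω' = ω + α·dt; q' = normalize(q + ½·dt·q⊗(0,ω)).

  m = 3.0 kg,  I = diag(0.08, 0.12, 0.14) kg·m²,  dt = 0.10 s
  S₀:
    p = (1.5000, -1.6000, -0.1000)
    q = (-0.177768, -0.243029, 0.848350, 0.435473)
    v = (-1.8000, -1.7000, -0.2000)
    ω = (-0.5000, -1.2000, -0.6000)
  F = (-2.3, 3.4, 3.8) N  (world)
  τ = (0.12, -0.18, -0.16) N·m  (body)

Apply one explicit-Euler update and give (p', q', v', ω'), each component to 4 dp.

a = (-0.7667, 1.1333, 1.2667)
new position p' = (1.3200, -1.7700, -0.1200)
new velocity v' = (-1.8767, -1.5867, -0.0733)
ω×(Iω) gyroscopic = (0.0144, -0.0180, 0.0240)
(τ − ω×Iω)/I = (1.3200, -1.3500, -1.3143)
ω' = ω + α·dt = (-0.3680, -1.3350, -0.7314)
2q̇ = q⊗(0,ω) = (1.1577893, 0.1024416, -0.1502323, 0.8224706)
q' = normalize(q + ½dt·q⊗(0,ω)) = (-0.1196, -0.2373, 0.8387, 0.4754)

p' = (1.3200, -1.7700, -0.1200)
q' = (-0.1196, -0.2373, 0.8387, 0.4754)
v' = (-1.8767, -1.5867, -0.0733)
ω' = (-0.3680, -1.3350, -0.7314)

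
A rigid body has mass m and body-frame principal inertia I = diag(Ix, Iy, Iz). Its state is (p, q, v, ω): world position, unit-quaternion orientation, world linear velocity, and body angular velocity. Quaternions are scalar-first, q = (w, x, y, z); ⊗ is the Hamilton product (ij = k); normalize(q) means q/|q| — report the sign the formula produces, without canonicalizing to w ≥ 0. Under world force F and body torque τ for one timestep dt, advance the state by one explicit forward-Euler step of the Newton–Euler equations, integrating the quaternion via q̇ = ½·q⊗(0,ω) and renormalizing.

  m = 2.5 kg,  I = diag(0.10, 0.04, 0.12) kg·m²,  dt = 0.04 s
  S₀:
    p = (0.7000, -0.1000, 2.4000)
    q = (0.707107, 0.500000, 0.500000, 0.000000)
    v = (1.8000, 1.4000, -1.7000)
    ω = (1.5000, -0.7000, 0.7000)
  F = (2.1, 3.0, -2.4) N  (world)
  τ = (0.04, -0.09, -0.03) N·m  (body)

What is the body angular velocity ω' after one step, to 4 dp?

ω' = (1.5317, -0.7690, 0.6690)

ω×(Iω) gyroscopic = (-0.0392, -0.0210, 0.0630)
(τ − ω×Iω)/I = (0.7920, -1.7250, -0.7750)
ω + α·dt = (1.5317, -0.7690, 0.6690)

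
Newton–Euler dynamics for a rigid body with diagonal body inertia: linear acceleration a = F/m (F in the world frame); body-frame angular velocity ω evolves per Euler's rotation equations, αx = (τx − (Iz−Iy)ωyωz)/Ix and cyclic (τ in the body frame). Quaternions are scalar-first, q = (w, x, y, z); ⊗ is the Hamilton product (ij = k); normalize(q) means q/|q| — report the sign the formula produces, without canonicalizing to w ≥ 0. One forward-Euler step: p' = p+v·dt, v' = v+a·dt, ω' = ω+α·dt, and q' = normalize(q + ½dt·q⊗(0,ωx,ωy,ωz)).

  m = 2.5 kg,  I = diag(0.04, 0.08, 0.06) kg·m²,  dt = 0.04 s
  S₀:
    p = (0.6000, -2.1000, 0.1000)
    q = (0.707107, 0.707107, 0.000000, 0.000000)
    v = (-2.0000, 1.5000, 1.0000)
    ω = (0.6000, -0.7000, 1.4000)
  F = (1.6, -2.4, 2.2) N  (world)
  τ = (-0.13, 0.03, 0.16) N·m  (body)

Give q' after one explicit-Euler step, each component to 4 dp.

q⊗(0,ω) = (-0.4242642, 0.4242642, -1.4849247, 0.4949749)
q' = normalize(q + ½dt·q⊗(0,ω)) = (0.6982, 0.7152, -0.0297, 0.0099)

q' = (0.6982, 0.7152, -0.0297, 0.0099)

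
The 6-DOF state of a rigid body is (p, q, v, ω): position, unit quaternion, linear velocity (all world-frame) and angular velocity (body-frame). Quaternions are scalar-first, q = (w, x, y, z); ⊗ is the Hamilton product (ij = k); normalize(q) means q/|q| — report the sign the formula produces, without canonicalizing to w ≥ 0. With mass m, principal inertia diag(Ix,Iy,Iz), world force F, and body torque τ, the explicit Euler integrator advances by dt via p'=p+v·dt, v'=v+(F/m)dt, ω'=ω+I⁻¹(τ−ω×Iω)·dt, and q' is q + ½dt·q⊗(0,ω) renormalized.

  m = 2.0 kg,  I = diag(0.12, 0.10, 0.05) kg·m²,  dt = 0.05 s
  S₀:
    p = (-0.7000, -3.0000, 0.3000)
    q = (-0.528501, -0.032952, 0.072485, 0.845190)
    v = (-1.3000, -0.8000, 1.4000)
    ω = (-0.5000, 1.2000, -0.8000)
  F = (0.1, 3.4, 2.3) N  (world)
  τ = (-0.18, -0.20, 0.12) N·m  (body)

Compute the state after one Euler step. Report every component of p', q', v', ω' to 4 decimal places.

p' = (-0.7650, -3.0400, 0.3700)
q' = (-0.5138, -0.0531, 0.0454, 0.8551)
v' = (-1.2975, -0.7150, 1.4575)
ω' = (-0.5950, 1.0860, -0.6920)

angular accel α = (-1.9000, -2.2800, 2.1600)
ω' = ω + α·dt = (-0.5950, 1.0860, -0.6920)
Hamilton product q⊗(0,ω) = (0.5726940, -0.8079655, -1.0831578, 0.4195009)
q + ½dt·q⊗(0,ω), renormalized = (-0.5138, -0.0531, 0.0454, 0.8551)
new position p' = (-0.7650, -3.0400, 0.3700)
new velocity v' = (-1.2975, -0.7150, 1.4575)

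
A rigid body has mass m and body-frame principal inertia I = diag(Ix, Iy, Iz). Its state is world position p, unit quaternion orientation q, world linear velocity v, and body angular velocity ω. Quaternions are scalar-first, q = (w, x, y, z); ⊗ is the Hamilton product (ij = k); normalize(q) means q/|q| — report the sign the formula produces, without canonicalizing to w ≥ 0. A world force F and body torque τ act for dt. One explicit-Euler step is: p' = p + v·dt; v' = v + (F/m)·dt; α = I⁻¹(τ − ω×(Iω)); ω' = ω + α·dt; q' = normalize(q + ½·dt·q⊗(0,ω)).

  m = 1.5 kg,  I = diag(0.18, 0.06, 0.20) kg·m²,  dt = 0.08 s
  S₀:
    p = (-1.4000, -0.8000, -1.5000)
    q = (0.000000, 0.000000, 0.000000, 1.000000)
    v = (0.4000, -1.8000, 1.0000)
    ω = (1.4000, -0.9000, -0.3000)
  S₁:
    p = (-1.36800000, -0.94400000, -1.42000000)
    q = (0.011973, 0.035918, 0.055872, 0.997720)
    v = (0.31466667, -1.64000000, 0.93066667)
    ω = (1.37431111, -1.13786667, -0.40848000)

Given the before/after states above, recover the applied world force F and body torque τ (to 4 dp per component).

Δv = v₁−v₀ = (-0.08533333, 0.16000000, -0.06933333)
applied force F = (-1.6000, 3.0000, -1.3000)
ω₁ − ω₀ = (-0.02568889, -0.23786667, -0.10848000)
ω₀×(Iω₀) = (0.0378, 0.0084, 0.1512)
applied torque τ = (-0.0200, -0.1700, -0.1200)

F = (-1.6000, 3.0000, -1.3000)
τ = (-0.0200, -0.1700, -0.1200)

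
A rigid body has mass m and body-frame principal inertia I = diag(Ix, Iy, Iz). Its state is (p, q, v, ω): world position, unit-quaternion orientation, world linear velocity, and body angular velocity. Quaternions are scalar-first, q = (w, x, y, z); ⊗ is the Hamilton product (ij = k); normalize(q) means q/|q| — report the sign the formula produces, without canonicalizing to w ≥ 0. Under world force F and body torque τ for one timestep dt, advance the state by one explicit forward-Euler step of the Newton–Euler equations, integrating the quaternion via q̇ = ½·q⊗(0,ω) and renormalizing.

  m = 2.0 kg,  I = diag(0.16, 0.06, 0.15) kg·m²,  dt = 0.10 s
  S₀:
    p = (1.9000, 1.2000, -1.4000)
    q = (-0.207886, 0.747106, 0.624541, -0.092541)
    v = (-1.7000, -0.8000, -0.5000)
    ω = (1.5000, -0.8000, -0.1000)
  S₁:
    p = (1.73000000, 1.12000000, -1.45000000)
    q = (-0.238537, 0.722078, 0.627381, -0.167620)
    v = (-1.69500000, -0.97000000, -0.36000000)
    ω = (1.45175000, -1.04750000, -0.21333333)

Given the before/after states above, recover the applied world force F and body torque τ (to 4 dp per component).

F = (0.1000, -3.4000, 2.8000)
τ = (-0.0700, -0.1500, -0.0500)

Δv = v₁−v₀ = (0.00500000, -0.17000000, 0.14000000)
applied force F = (0.1000, -3.4000, 2.8000)
Δω = ω₁−ω₀ = (-0.04825000, -0.24750000, -0.11333333)
ω₀×(Iω₀) = (0.0072, -0.0015, 0.1200)
applied torque τ = (-0.0700, -0.1500, -0.0500)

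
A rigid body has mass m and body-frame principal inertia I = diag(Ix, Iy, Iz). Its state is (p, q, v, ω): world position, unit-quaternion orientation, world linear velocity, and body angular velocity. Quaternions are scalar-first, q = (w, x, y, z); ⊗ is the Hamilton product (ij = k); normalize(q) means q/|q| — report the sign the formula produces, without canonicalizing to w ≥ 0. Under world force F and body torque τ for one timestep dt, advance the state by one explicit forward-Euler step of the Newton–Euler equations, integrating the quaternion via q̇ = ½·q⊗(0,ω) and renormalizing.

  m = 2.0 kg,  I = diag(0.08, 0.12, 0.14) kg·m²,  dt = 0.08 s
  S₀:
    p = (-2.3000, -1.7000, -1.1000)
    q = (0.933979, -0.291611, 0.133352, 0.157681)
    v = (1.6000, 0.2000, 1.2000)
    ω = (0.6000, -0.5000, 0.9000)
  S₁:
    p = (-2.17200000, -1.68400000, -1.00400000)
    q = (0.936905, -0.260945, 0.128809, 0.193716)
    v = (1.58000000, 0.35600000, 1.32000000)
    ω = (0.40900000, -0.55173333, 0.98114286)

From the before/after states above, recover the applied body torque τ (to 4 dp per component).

rate change Δω = (-0.19100000, -0.05173333, 0.08114286)
gyro term ω₀×Iω₀ = (-0.0090, -0.0324, -0.0120)
applied torque τ = (-0.2000, -0.1100, 0.1300)

τ = (-0.2000, -0.1100, 0.1300)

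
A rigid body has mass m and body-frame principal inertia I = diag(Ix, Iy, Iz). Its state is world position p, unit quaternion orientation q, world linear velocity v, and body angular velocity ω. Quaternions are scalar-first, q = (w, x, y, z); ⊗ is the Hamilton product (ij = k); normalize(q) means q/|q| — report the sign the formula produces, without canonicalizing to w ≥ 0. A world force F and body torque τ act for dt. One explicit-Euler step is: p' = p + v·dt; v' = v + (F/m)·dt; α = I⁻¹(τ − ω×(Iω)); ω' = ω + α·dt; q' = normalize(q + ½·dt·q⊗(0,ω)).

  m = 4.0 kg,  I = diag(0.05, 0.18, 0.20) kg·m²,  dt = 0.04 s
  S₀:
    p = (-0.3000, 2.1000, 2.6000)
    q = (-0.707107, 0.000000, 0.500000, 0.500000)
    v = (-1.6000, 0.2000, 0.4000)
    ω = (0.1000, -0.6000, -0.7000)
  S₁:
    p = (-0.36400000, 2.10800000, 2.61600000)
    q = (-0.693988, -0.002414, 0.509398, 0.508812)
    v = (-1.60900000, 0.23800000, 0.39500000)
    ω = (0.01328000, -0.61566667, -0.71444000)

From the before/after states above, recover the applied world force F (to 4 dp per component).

Δv = v₁−v₀ = (-0.00900000, 0.03800000, -0.00500000)
m·(v₁−v₀)/dt = (-0.9000, 3.8000, -0.5000)

F = (-0.9000, 3.8000, -0.5000)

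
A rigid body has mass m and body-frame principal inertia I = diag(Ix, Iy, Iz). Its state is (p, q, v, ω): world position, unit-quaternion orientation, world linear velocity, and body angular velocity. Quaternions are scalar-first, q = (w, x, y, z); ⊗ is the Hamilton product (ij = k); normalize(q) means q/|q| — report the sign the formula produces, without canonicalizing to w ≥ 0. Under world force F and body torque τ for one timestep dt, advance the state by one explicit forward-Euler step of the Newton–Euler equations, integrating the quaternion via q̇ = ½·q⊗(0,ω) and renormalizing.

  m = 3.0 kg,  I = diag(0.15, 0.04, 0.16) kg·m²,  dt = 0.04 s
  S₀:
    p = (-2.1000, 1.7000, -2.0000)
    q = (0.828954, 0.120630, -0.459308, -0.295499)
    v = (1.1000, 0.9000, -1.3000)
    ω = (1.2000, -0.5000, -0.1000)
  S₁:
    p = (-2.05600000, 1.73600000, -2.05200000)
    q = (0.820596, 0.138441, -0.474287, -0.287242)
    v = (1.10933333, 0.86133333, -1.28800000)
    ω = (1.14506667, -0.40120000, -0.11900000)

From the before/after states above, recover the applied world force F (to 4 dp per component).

F = (0.7000, -2.9000, 0.9000)

v₁ − v₀ = (0.00933333, -0.03866667, 0.01200000)
F = m·Δv/dt = (0.7000, -2.9000, 0.9000)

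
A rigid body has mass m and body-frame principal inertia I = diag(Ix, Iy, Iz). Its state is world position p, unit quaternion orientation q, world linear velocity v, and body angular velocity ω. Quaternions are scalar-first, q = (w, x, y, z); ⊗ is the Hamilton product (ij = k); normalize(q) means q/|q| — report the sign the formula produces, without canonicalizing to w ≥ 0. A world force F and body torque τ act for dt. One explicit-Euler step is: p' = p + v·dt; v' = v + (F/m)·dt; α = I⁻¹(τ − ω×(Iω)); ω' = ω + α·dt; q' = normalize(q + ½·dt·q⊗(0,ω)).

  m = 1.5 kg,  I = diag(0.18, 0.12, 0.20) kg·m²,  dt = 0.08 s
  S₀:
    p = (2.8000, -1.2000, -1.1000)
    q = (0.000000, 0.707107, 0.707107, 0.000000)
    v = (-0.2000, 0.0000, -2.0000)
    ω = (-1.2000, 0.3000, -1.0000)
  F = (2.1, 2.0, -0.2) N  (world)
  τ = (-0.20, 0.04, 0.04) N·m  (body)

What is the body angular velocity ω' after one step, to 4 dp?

precession coupling ω×(Iω) = (-0.0240, -0.0240, 0.0216)
angular accel α = (-0.9778, 0.5333, 0.0920)
ω' = ω + α·dt = (-1.2782, 0.3427, -0.9926)

ω' = (-1.2782, 0.3427, -0.9926)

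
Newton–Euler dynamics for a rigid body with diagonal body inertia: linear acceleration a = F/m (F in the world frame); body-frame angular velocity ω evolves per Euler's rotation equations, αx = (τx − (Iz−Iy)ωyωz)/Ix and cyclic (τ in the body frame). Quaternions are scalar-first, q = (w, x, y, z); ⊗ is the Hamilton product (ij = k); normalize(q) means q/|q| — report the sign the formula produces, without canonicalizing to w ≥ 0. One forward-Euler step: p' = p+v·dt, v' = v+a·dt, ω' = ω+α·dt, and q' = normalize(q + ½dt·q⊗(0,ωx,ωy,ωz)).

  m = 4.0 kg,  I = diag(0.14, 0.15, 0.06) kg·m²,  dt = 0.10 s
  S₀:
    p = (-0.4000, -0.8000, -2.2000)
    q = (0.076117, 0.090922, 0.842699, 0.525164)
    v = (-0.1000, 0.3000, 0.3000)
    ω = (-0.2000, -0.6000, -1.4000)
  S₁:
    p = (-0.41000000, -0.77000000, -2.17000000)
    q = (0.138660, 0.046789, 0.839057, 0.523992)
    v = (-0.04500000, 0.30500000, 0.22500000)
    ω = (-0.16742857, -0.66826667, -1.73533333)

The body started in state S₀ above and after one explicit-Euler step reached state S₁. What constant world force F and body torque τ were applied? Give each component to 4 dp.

v₁ − v₀ = (0.05500000, 0.00500000, -0.07500000)
applied force F = (2.2000, 0.2000, -3.0000)
Δω = ω₁−ω₀ = (0.03257143, -0.06826667, -0.33533333)
ω₀×(Iω₀) = (-0.0756, 0.0224, 0.0012)
I·α + gyro = (-0.0300, -0.0800, -0.2000)

F = (2.2000, 0.2000, -3.0000)
τ = (-0.0300, -0.0800, -0.2000)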